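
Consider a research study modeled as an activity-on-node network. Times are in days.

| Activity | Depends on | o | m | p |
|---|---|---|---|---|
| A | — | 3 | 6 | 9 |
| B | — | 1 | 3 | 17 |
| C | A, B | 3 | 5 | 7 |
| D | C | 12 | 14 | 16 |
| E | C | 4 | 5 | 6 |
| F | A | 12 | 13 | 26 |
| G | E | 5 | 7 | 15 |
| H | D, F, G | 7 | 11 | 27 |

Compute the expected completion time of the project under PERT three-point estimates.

38 days

te_A = (3 + 4·6 + 9)/6 = 36/6 = 6
te_B = (1 + 4·3 + 17)/6 = 30/6 = 5
te_C = (3 + 4·5 + 7)/6 = 30/6 = 5
te_D = (12 + 4·14 + 16)/6 = 84/6 = 14
te_E = (4 + 4·5 + 6)/6 = 30/6 = 5
te_F = (12 + 4·13 + 26)/6 = 90/6 = 15
te_G = (5 + 4·7 + 15)/6 = 48/6 = 8
te_H = (7 + 4·11 + 27)/6 = 78/6 = 13

Forward pass:
ES_A = 0; EF_A = 6
ES_B = 0; EF_B = 5
ES_C = max(EF_A=6, EF_B=5) = 6; EF_C = 6+5 = 11
ES_D = 11; EF_D = 11+14 = 25
ES_E = 11; EF_E = 11+5 = 16
ES_F = 6; EF_F = 6+15 = 21
ES_G = 16; EF_G = 16+8 = 24
ES_H = max(EF_D=25, EF_F=21, EF_G=24) = 25; EF_H = 25+13 = 38
Expected project duration μ = 38 days. Critical path: A → C → D → H.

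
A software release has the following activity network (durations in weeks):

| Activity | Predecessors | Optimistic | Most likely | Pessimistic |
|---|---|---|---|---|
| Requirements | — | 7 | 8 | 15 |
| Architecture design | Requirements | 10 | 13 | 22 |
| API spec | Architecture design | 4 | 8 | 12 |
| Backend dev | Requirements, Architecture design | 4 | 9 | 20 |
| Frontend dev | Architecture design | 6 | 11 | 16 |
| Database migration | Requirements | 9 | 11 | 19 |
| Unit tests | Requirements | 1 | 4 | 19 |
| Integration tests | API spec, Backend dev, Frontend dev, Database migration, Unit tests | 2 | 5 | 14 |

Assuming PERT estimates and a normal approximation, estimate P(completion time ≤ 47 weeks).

te_Requirements = (7 + 4·8 + 15)/6 = 54/6 = 9; σ²_Requirements = ((15−7)/6)² = 1.778
te_Architecture design = (10 + 4·13 + 22)/6 = 84/6 = 14; σ²_Architecture design = ((22−10)/6)² = 4.000
te_API spec = (4 + 4·8 + 12)/6 = 48/6 = 8; σ²_API spec = ((12−4)/6)² = 1.778
te_Backend dev = (4 + 4·9 + 20)/6 = 60/6 = 10; σ²_Backend dev = ((20−4)/6)² = 7.111
te_Frontend dev = (6 + 4·11 + 16)/6 = 66/6 = 11; σ²_Frontend dev = ((16−6)/6)² = 2.778
te_Database migration = (9 + 4·11 + 19)/6 = 72/6 = 12; σ²_Database migration = ((19−9)/6)² = 2.778
te_Unit tests = (1 + 4·4 + 19)/6 = 36/6 = 6; σ²_Unit tests = ((19−1)/6)² = 9.000
te_Integration tests = (2 + 4·5 + 14)/6 = 36/6 = 6; σ²_Integration tests = ((14−2)/6)² = 4.000

Forward pass:
ES_Requirements = 0; EF_Requirements = 9
ES_Architecture design = 9; EF_Architecture design = 9+14 = 23
ES_API spec = 23; EF_API spec = 23+8 = 31
ES_Backend dev = max(EF_Requirements=9, EF_Architecture design=23) = 23; EF_Backend dev = 23+10 = 33
ES_Frontend dev = 23; EF_Frontend dev = 23+11 = 34
ES_Database migration = 9; EF_Database migration = 9+12 = 21
ES_Unit tests = 9; EF_Unit tests = 9+6 = 15
ES_Integration tests = max(EF_API spec=31, EF_Backend dev=33, EF_Frontend dev=34, EF_Database migration=21, EF_Unit tests=15) = 34; EF_Integration tests = 34+6 = 40
Expected project duration μ = 40 weeks. Critical path: Requirements → Architecture design → Frontend dev → Integration tests.

Variance along critical path = 1.778 + 4.000 + 2.778 + 4.000 = 12.556; σ = √12.556 = 3.543 weeks.
Z = (47 − 40) / 3.543 = 1.976
P(T ≤ 47) = Φ(1.976) ≈ 0.976

0.976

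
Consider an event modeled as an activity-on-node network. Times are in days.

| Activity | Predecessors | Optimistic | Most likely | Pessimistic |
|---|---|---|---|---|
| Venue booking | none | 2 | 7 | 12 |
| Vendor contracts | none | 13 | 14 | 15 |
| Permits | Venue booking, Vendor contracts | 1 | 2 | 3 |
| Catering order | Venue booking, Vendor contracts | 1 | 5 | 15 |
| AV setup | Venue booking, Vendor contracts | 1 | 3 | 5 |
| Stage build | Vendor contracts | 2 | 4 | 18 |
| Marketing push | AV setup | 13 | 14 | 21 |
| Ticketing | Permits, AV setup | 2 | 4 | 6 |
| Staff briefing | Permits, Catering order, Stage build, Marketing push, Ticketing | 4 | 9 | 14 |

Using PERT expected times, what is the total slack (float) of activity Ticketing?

11 days

te_Venue booking = (2 + 4·7 + 12)/6 = 42/6 = 7
te_Vendor contracts = (13 + 4·14 + 15)/6 = 84/6 = 14
te_Permits = (1 + 4·2 + 3)/6 = 12/6 = 2
te_Catering order = (1 + 4·5 + 15)/6 = 36/6 = 6
te_AV setup = (1 + 4·3 + 5)/6 = 18/6 = 3
te_Stage build = (2 + 4·4 + 18)/6 = 36/6 = 6
te_Marketing push = (13 + 4·14 + 21)/6 = 90/6 = 15
te_Ticketing = (2 + 4·4 + 6)/6 = 24/6 = 4
te_Staff briefing = (4 + 4·9 + 14)/6 = 54/6 = 9

Forward pass:
ES_Venue booking = 0; EF_Venue booking = 7
ES_Vendor contracts = 0; EF_Vendor contracts = 14
ES_Permits = max(EF_Venue booking=7, EF_Vendor contracts=14) = 14; EF_Permits = 14+2 = 16
ES_Catering order = max(EF_Venue booking=7, EF_Vendor contracts=14) = 14; EF_Catering order = 14+6 = 20
ES_AV setup = max(EF_Venue booking=7, EF_Vendor contracts=14) = 14; EF_AV setup = 14+3 = 17
ES_Stage build = 14; EF_Stage build = 14+6 = 20
ES_Marketing push = 17; EF_Marketing push = 17+15 = 32
ES_Ticketing = max(EF_Permits=16, EF_AV setup=17) = 17; EF_Ticketing = 17+4 = 21
ES_Staff briefing = max(EF_Permits=16, EF_Catering order=20, EF_Stage build=20, EF_Marketing push=32, EF_Ticketing=21) = 32; EF_Staff briefing = 32+9 = 41
Expected project duration μ = 41 days. Critical path: Vendor contracts → AV setup → Marketing push → Staff briefing.

Backward pass:
LF_Staff briefing = 41; LS_Staff briefing = 41−9 = 32
LF_Ticketing = LS_Staff briefing = 32; LS_Ticketing = 32−4 = 28
LF_Marketing push = LS_Staff briefing = 32; LS_Marketing push = 32−15 = 17
LF_Stage build = LS_Staff briefing = 32; LS_Stage build = 32−6 = 26
LF_AV setup = min(LS_Marketing push=17, LS_Ticketing=28) = 17; LS_AV setup = 17−3 = 14
LF_Catering order = LS_Staff briefing = 32; LS_Catering order = 32−6 = 26
LF_Permits = min(LS_Ticketing=28, LS_Staff briefing=32) = 28; LS_Permits = 28−2 = 26
LF_Vendor contracts = min(LS_Permits=26, LS_Catering order=26, LS_AV setup=14, LS_Stage build=26) = 14; LS_Vendor contracts = 14−14 = 0
LF_Venue booking = min(LS_Permits=26, LS_Catering order=26, LS_AV setup=14) = 14; LS_Venue booking = 14−7 = 7
Slack_Ticketing = LS_Ticketing − ES_Ticketing = 28 − 17 = 11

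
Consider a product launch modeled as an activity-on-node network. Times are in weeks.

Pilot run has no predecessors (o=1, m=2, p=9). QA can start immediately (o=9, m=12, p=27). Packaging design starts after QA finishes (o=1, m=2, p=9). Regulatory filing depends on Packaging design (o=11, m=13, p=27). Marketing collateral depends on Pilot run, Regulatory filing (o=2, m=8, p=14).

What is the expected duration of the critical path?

40 weeks

te_Pilot run = (1 + 4·2 + 9)/6 = 18/6 = 3
te_QA = (9 + 4·12 + 27)/6 = 84/6 = 14
te_Packaging design = (1 + 4·2 + 9)/6 = 18/6 = 3
te_Regulatory filing = (11 + 4·13 + 27)/6 = 90/6 = 15
te_Marketing collateral = (2 + 4·8 + 14)/6 = 48/6 = 8

Forward pass:
ES_Pilot run = 0; EF_Pilot run = 3
ES_QA = 0; EF_QA = 14
ES_Packaging design = 14; EF_Packaging design = 14+3 = 17
ES_Regulatory filing = 17; EF_Regulatory filing = 17+15 = 32
ES_Marketing collateral = max(EF_Pilot run=3, EF_Regulatory filing=32) = 32; EF_Marketing collateral = 32+8 = 40
Expected project duration μ = 40 weeks. Critical path: QA → Packaging design → Regulatory filing → Marketing collateral.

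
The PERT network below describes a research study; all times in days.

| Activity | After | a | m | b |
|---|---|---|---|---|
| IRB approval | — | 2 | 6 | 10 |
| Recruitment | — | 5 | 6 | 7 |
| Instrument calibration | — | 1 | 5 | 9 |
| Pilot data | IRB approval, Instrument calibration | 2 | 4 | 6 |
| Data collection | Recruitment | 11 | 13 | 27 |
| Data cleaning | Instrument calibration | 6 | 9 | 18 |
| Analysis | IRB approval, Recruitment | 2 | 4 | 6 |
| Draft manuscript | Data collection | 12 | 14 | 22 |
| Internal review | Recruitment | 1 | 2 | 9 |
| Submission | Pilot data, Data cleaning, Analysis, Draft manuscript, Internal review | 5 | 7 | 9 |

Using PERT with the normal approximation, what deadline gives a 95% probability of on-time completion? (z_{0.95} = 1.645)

48.3 days

te_IRB approval = (2 + 4·6 + 10)/6 = 36/6 = 6; σ²_IRB approval = ((10−2)/6)² = 1.778
te_Recruitment = (5 + 4·6 + 7)/6 = 36/6 = 6; σ²_Recruitment = ((7−5)/6)² = 0.111
te_Instrument calibration = (1 + 4·5 + 9)/6 = 30/6 = 5; σ²_Instrument calibration = ((9−1)/6)² = 1.778
te_Pilot data = (2 + 4·4 + 6)/6 = 24/6 = 4; σ²_Pilot data = ((6−2)/6)² = 0.444
te_Data collection = (11 + 4·13 + 27)/6 = 90/6 = 15; σ²_Data collection = ((27−11)/6)² = 7.111
te_Data cleaning = (6 + 4·9 + 18)/6 = 60/6 = 10; σ²_Data cleaning = ((18−6)/6)² = 4.000
te_Analysis = (2 + 4·4 + 6)/6 = 24/6 = 4; σ²_Analysis = ((6−2)/6)² = 0.444
te_Draft manuscript = (12 + 4·14 + 22)/6 = 90/6 = 15; σ²_Draft manuscript = ((22−12)/6)² = 2.778
te_Internal review = (1 + 4·2 + 9)/6 = 18/6 = 3; σ²_Internal review = ((9−1)/6)² = 1.778
te_Submission = (5 + 4·7 + 9)/6 = 42/6 = 7; σ²_Submission = ((9−5)/6)² = 0.444

Forward pass:
ES_IRB approval = 0; EF_IRB approval = 6
ES_Recruitment = 0; EF_Recruitment = 6
ES_Instrument calibration = 0; EF_Instrument calibration = 5
ES_Pilot data = max(EF_IRB approval=6, EF_Instrument calibration=5) = 6; EF_Pilot data = 6+4 = 10
ES_Data collection = 6; EF_Data collection = 6+15 = 21
ES_Data cleaning = 5; EF_Data cleaning = 5+10 = 15
ES_Analysis = max(EF_IRB approval=6, EF_Recruitment=6) = 6; EF_Analysis = 6+4 = 10
ES_Draft manuscript = 21; EF_Draft manuscript = 21+15 = 36
ES_Internal review = 6; EF_Internal review = 6+3 = 9
ES_Submission = max(EF_Pilot data=10, EF_Data cleaning=15, EF_Analysis=10, EF_Draft manuscript=36, EF_Internal review=9) = 36; EF_Submission = 36+7 = 43
Expected project duration μ = 43 days. Critical path: Recruitment → Data collection → Draft manuscript → Submission.

Variance along critical path = 0.111 + 7.111 + 2.778 + 0.444 = 10.444; σ = 3.232 days.
D = μ + z·σ = 43 + 1.645·3.232 = 48.3 days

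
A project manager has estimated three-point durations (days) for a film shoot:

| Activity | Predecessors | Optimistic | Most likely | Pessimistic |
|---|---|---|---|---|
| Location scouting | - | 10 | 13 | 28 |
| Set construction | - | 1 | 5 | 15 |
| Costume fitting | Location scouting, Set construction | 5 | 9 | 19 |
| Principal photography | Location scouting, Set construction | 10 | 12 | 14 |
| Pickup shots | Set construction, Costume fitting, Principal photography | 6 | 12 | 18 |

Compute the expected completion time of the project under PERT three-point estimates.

te_Location scouting = (10 + 4·13 + 28)/6 = 90/6 = 15
te_Set construction = (1 + 4·5 + 15)/6 = 36/6 = 6
te_Costume fitting = (5 + 4·9 + 19)/6 = 60/6 = 10
te_Principal photography = (10 + 4·12 + 14)/6 = 72/6 = 12
te_Pickup shots = (6 + 4·12 + 18)/6 = 72/6 = 12

Forward pass:
ES_Location scouting = 0; EF_Location scouting = 15
ES_Set construction = 0; EF_Set construction = 6
ES_Costume fitting = max(EF_Location scouting=15, EF_Set construction=6) = 15; EF_Costume fitting = 15+10 = 25
ES_Principal photography = max(EF_Location scouting=15, EF_Set construction=6) = 15; EF_Principal photography = 15+12 = 27
ES_Pickup shots = max(EF_Set construction=6, EF_Costume fitting=25, EF_Principal photography=27) = 27; EF_Pickup shots = 27+12 = 39
Expected project duration μ = 39 days. Critical path: Location scouting → Principal photography → Pickup shots.

39 days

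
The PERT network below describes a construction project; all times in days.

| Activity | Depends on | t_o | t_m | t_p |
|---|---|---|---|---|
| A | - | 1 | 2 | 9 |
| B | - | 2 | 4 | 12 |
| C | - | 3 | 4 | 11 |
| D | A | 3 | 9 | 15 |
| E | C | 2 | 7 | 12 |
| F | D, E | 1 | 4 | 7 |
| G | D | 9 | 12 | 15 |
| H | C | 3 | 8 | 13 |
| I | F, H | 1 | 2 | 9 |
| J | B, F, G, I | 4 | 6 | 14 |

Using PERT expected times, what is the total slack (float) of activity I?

te_A = (1 + 4·2 + 9)/6 = 18/6 = 3
te_B = (2 + 4·4 + 12)/6 = 30/6 = 5
te_C = (3 + 4·4 + 11)/6 = 30/6 = 5
te_D = (3 + 4·9 + 15)/6 = 54/6 = 9
te_E = (2 + 4·7 + 12)/6 = 42/6 = 7
te_F = (1 + 4·4 + 7)/6 = 24/6 = 4
te_G = (9 + 4·12 + 15)/6 = 72/6 = 12
te_H = (3 + 4·8 + 13)/6 = 48/6 = 8
te_I = (1 + 4·2 + 9)/6 = 18/6 = 3
te_J = (4 + 4·6 + 14)/6 = 42/6 = 7

Forward pass:
ES_A = 0; EF_A = 3
ES_B = 0; EF_B = 5
ES_C = 0; EF_C = 5
ES_D = 3; EF_D = 3+9 = 12
ES_E = 5; EF_E = 5+7 = 12
ES_F = max(EF_D=12, EF_E=12) = 12; EF_F = 12+4 = 16
ES_G = 12; EF_G = 12+12 = 24
ES_H = 5; EF_H = 5+8 = 13
ES_I = max(EF_F=16, EF_H=13) = 16; EF_I = 16+3 = 19
ES_J = max(EF_B=5, EF_F=16, EF_G=24, EF_I=19) = 24; EF_J = 24+7 = 31
Expected project duration μ = 31 days. Critical path: A → D → G → J.

Backward pass:
LF_J = 31; LS_J = 31−7 = 24
LF_I = LS_J = 24; LS_I = 24−3 = 21
LF_H = LS_I = 21; LS_H = 21−8 = 13
LF_G = LS_J = 24; LS_G = 24−12 = 12
LF_F = min(LS_I=21, LS_J=24) = 21; LS_F = 21−4 = 17
LF_E = LS_F = 17; LS_E = 17−7 = 10
LF_D = min(LS_F=17, LS_G=12) = 12; LS_D = 12−9 = 3
LF_C = min(LS_E=10, LS_H=13) = 10; LS_C = 10−5 = 5
LF_B = LS_J = 24; LS_B = 24−5 = 19
LF_A = LS_D = 3; LS_A = 3−3 = 0
Slack_I = LS_I − ES_I = 21 − 16 = 5

5 days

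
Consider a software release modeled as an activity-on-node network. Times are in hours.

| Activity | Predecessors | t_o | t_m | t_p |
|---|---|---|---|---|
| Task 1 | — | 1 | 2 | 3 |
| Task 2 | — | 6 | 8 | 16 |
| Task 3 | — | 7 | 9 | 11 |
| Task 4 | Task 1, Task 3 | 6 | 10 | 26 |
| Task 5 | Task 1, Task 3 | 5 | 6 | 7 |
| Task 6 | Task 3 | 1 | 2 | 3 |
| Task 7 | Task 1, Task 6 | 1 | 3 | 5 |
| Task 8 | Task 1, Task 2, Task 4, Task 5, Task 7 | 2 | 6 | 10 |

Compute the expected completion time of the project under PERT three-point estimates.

27 hours

te_Task 1 = (1 + 4·2 + 3)/6 = 12/6 = 2
te_Task 2 = (6 + 4·8 + 16)/6 = 54/6 = 9
te_Task 3 = (7 + 4·9 + 11)/6 = 54/6 = 9
te_Task 4 = (6 + 4·10 + 26)/6 = 72/6 = 12
te_Task 5 = (5 + 4·6 + 7)/6 = 36/6 = 6
te_Task 6 = (1 + 4·2 + 3)/6 = 12/6 = 2
te_Task 7 = (1 + 4·3 + 5)/6 = 18/6 = 3
te_Task 8 = (2 + 4·6 + 10)/6 = 36/6 = 6

Forward pass:
ES_Task 1 = 0; EF_Task 1 = 2
ES_Task 2 = 0; EF_Task 2 = 9
ES_Task 3 = 0; EF_Task 3 = 9
ES_Task 4 = max(EF_Task 1=2, EF_Task 3=9) = 9; EF_Task 4 = 9+12 = 21
ES_Task 5 = max(EF_Task 1=2, EF_Task 3=9) = 9; EF_Task 5 = 9+6 = 15
ES_Task 6 = 9; EF_Task 6 = 9+2 = 11
ES_Task 7 = max(EF_Task 1=2, EF_Task 6=11) = 11; EF_Task 7 = 11+3 = 14
ES_Task 8 = max(EF_Task 1=2, EF_Task 2=9, EF_Task 4=21, EF_Task 5=15, EF_Task 7=14) = 21; EF_Task 8 = 21+6 = 27
Expected project duration μ = 27 hours. Critical path: Task 3 → Task 4 → Task 8.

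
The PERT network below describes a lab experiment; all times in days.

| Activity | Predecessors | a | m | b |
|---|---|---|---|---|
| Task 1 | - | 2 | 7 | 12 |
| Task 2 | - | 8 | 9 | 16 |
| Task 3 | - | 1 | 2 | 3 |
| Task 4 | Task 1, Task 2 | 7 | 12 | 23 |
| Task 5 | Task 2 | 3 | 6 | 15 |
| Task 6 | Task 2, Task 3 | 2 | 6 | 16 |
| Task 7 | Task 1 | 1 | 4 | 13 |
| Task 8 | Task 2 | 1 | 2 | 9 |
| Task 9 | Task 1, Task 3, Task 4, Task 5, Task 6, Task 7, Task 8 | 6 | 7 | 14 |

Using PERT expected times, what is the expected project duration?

31 days

te_Task 1 = (2 + 4·7 + 12)/6 = 42/6 = 7
te_Task 2 = (8 + 4·9 + 16)/6 = 60/6 = 10
te_Task 3 = (1 + 4·2 + 3)/6 = 12/6 = 2
te_Task 4 = (7 + 4·12 + 23)/6 = 78/6 = 13
te_Task 5 = (3 + 4·6 + 15)/6 = 42/6 = 7
te_Task 6 = (2 + 4·6 + 16)/6 = 42/6 = 7
te_Task 7 = (1 + 4·4 + 13)/6 = 30/6 = 5
te_Task 8 = (1 + 4·2 + 9)/6 = 18/6 = 3
te_Task 9 = (6 + 4·7 + 14)/6 = 48/6 = 8

Forward pass:
ES_Task 1 = 0; EF_Task 1 = 7
ES_Task 2 = 0; EF_Task 2 = 10
ES_Task 3 = 0; EF_Task 3 = 2
ES_Task 4 = max(EF_Task 1=7, EF_Task 2=10) = 10; EF_Task 4 = 10+13 = 23
ES_Task 5 = 10; EF_Task 5 = 10+7 = 17
ES_Task 6 = max(EF_Task 2=10, EF_Task 3=2) = 10; EF_Task 6 = 10+7 = 17
ES_Task 7 = 7; EF_Task 7 = 7+5 = 12
ES_Task 8 = 10; EF_Task 8 = 10+3 = 13
ES_Task 9 = max(EF_Task 1=7, EF_Task 3=2, EF_Task 4=23, EF_Task 5=17, EF_Task 6=17, EF_Task 7=12, EF_Task 8=13) = 23; EF_Task 9 = 23+8 = 31
Expected project duration μ = 31 days. Critical path: Task 2 → Task 4 → Task 9.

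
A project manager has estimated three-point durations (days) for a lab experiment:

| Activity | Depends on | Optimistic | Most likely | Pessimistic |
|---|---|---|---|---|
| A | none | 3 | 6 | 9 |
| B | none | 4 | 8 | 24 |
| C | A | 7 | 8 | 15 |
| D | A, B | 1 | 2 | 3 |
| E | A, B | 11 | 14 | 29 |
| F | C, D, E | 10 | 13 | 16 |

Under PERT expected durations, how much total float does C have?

te_A = (3 + 4·6 + 9)/6 = 36/6 = 6
te_B = (4 + 4·8 + 24)/6 = 60/6 = 10
te_C = (7 + 4·8 + 15)/6 = 54/6 = 9
te_D = (1 + 4·2 + 3)/6 = 12/6 = 2
te_E = (11 + 4·14 + 29)/6 = 96/6 = 16
te_F = (10 + 4·13 + 16)/6 = 78/6 = 13

Forward pass:
ES_A = 0; EF_A = 6
ES_B = 0; EF_B = 10
ES_C = 6; EF_C = 6+9 = 15
ES_D = max(EF_A=6, EF_B=10) = 10; EF_D = 10+2 = 12
ES_E = max(EF_A=6, EF_B=10) = 10; EF_E = 10+16 = 26
ES_F = max(EF_C=15, EF_D=12, EF_E=26) = 26; EF_F = 26+13 = 39
Expected project duration μ = 39 days. Critical path: B → E → F.

Backward pass:
LF_F = 39; LS_F = 39−13 = 26
LF_E = LS_F = 26; LS_E = 26−16 = 10
LF_D = LS_F = 26; LS_D = 26−2 = 24
LF_C = LS_F = 26; LS_C = 26−9 = 17
LF_B = min(LS_D=24, LS_E=10) = 10; LS_B = 10−10 = 0
LF_A = min(LS_C=17, LS_D=24, LS_E=10) = 10; LS_A = 10−6 = 4
Slack_C = LS_C − ES_C = 17 − 6 = 11

11 days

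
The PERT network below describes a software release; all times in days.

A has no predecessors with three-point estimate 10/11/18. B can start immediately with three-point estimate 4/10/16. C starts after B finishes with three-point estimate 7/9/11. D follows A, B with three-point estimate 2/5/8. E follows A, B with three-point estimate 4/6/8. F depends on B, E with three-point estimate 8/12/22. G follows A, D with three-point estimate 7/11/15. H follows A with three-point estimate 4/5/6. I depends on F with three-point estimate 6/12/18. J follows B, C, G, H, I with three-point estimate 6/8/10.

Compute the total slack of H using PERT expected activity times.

te_A = (10 + 4·11 + 18)/6 = 72/6 = 12
te_B = (4 + 4·10 + 16)/6 = 60/6 = 10
te_C = (7 + 4·9 + 11)/6 = 54/6 = 9
te_D = (2 + 4·5 + 8)/6 = 30/6 = 5
te_E = (4 + 4·6 + 8)/6 = 36/6 = 6
te_F = (8 + 4·12 + 22)/6 = 78/6 = 13
te_G = (7 + 4·11 + 15)/6 = 66/6 = 11
te_H = (4 + 4·5 + 6)/6 = 30/6 = 5
te_I = (6 + 4·12 + 18)/6 = 72/6 = 12
te_J = (6 + 4·8 + 10)/6 = 48/6 = 8

Forward pass:
ES_A = 0; EF_A = 12
ES_B = 0; EF_B = 10
ES_C = 10; EF_C = 10+9 = 19
ES_D = max(EF_A=12, EF_B=10) = 12; EF_D = 12+5 = 17
ES_E = max(EF_A=12, EF_B=10) = 12; EF_E = 12+6 = 18
ES_F = max(EF_B=10, EF_E=18) = 18; EF_F = 18+13 = 31
ES_G = max(EF_A=12, EF_D=17) = 17; EF_G = 17+11 = 28
ES_H = 12; EF_H = 12+5 = 17
ES_I = 31; EF_I = 31+12 = 43
ES_J = max(EF_B=10, EF_C=19, EF_G=28, EF_H=17, EF_I=43) = 43; EF_J = 43+8 = 51
Expected project duration μ = 51 days. Critical path: A → E → F → I → J.

Backward pass:
LF_J = 51; LS_J = 51−8 = 43
LF_I = LS_J = 43; LS_I = 43−12 = 31
LF_H = LS_J = 43; LS_H = 43−5 = 38
LF_G = LS_J = 43; LS_G = 43−11 = 32
LF_F = LS_I = 31; LS_F = 31−13 = 18
LF_E = LS_F = 18; LS_E = 18−6 = 12
LF_D = LS_G = 32; LS_D = 32−5 = 27
LF_C = LS_J = 43; LS_C = 43−9 = 34
LF_B = min(LS_C=34, LS_D=27, LS_E=12, LS_F=18, LS_J=43) = 12; LS_B = 12−10 = 2
LF_A = min(LS_D=27, LS_E=12, LS_G=32, LS_H=38) = 12; LS_A = 12−12 = 0
Slack_H = LS_H − ES_H = 38 − 12 = 26

26 days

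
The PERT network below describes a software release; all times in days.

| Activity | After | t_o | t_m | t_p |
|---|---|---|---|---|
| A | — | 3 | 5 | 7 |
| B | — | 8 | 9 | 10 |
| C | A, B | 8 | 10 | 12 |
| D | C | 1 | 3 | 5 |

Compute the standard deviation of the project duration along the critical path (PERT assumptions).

te_A = (3 + 4·5 + 7)/6 = 30/6 = 5; σ²_A = ((7−3)/6)² = 0.444
te_B = (8 + 4·9 + 10)/6 = 54/6 = 9; σ²_B = ((10−8)/6)² = 0.111
te_C = (8 + 4·10 + 12)/6 = 60/6 = 10; σ²_C = ((12−8)/6)² = 0.444
te_D = (1 + 4·3 + 5)/6 = 18/6 = 3; σ²_D = ((5−1)/6)² = 0.444

Forward pass:
ES_A = 0; EF_A = 5
ES_B = 0; EF_B = 9
ES_C = max(EF_A=5, EF_B=9) = 9; EF_C = 9+10 = 19
ES_D = 19; EF_D = 19+3 = 22
Expected project duration μ = 22 days. Critical path: B → C → D.

Variance along critical path = 0.111 + 0.444 + 0.444 = 1.000
σ = √1.000 = 1.000 days

1.00 days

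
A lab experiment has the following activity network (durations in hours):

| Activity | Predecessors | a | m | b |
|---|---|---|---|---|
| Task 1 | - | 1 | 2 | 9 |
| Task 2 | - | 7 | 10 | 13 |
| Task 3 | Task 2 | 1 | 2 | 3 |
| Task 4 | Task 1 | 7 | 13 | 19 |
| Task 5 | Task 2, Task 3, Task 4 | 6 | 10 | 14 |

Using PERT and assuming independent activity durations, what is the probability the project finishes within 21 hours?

0.034

te_Task 1 = (1 + 4·2 + 9)/6 = 18/6 = 3; σ²_Task 1 = ((9−1)/6)² = 1.778
te_Task 2 = (7 + 4·10 + 13)/6 = 60/6 = 10; σ²_Task 2 = ((13−7)/6)² = 1.000
te_Task 3 = (1 + 4·2 + 3)/6 = 12/6 = 2; σ²_Task 3 = ((3−1)/6)² = 0.111
te_Task 4 = (7 + 4·13 + 19)/6 = 78/6 = 13; σ²_Task 4 = ((19−7)/6)² = 4.000
te_Task 5 = (6 + 4·10 + 14)/6 = 60/6 = 10; σ²_Task 5 = ((14−6)/6)² = 1.778

Forward pass:
ES_Task 1 = 0; EF_Task 1 = 3
ES_Task 2 = 0; EF_Task 2 = 10
ES_Task 3 = 10; EF_Task 3 = 10+2 = 12
ES_Task 4 = 3; EF_Task 4 = 3+13 = 16
ES_Task 5 = max(EF_Task 2=10, EF_Task 3=12, EF_Task 4=16) = 16; EF_Task 5 = 16+10 = 26
Expected project duration μ = 26 hours. Critical path: Task 1 → Task 4 → Task 5.

Variance along critical path = 1.778 + 4.000 + 1.778 = 7.556; σ = √7.556 = 2.749 hours.
Z = (21 − 26) / 2.749 = -1.819
P(T ≤ 21) = Φ(-1.819) ≈ 0.034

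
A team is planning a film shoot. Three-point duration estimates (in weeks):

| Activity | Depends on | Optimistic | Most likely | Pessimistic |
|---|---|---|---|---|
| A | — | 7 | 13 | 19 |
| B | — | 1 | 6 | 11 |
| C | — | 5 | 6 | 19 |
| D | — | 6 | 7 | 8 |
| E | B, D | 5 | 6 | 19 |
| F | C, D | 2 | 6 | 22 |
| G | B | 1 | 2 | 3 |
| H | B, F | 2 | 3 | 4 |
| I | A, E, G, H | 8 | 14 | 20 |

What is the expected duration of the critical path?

te_A = (7 + 4·13 + 19)/6 = 78/6 = 13
te_B = (1 + 4·6 + 11)/6 = 36/6 = 6
te_C = (5 + 4·6 + 19)/6 = 48/6 = 8
te_D = (6 + 4·7 + 8)/6 = 42/6 = 7
te_E = (5 + 4·6 + 19)/6 = 48/6 = 8
te_F = (2 + 4·6 + 22)/6 = 48/6 = 8
te_G = (1 + 4·2 + 3)/6 = 12/6 = 2
te_H = (2 + 4·3 + 4)/6 = 18/6 = 3
te_I = (8 + 4·14 + 20)/6 = 84/6 = 14

Forward pass:
ES_A = 0; EF_A = 13
ES_B = 0; EF_B = 6
ES_C = 0; EF_C = 8
ES_D = 0; EF_D = 7
ES_E = max(EF_B=6, EF_D=7) = 7; EF_E = 7+8 = 15
ES_F = max(EF_C=8, EF_D=7) = 8; EF_F = 8+8 = 16
ES_G = 6; EF_G = 6+2 = 8
ES_H = max(EF_B=6, EF_F=16) = 16; EF_H = 16+3 = 19
ES_I = max(EF_A=13, EF_E=15, EF_G=8, EF_H=19) = 19; EF_I = 19+14 = 33
Expected project duration μ = 33 weeks. Critical path: C → F → H → I.

33 weeks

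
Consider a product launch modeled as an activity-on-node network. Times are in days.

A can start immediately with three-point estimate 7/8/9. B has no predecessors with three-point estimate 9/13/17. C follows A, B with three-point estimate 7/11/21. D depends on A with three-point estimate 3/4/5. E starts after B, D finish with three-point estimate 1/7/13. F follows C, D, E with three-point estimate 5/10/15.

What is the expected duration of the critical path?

35 days

te_A = (7 + 4·8 + 9)/6 = 48/6 = 8
te_B = (9 + 4·13 + 17)/6 = 78/6 = 13
te_C = (7 + 4·11 + 21)/6 = 72/6 = 12
te_D = (3 + 4·4 + 5)/6 = 24/6 = 4
te_E = (1 + 4·7 + 13)/6 = 42/6 = 7
te_F = (5 + 4·10 + 15)/6 = 60/6 = 10

Forward pass:
ES_A = 0; EF_A = 8
ES_B = 0; EF_B = 13
ES_C = max(EF_A=8, EF_B=13) = 13; EF_C = 13+12 = 25
ES_D = 8; EF_D = 8+4 = 12
ES_E = max(EF_B=13, EF_D=12) = 13; EF_E = 13+7 = 20
ES_F = max(EF_C=25, EF_D=12, EF_E=20) = 25; EF_F = 25+10 = 35
Expected project duration μ = 35 days. Critical path: B → C → F.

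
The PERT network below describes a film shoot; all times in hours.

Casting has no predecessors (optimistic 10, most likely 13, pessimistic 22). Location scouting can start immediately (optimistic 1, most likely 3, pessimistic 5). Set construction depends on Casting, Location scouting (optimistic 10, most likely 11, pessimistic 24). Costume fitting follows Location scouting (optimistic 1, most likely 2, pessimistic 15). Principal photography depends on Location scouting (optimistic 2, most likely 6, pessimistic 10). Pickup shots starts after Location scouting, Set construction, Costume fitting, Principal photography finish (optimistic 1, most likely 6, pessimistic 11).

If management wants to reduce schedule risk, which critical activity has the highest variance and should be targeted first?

te_Casting = (10 + 4·13 + 22)/6 = 84/6 = 14; σ²_Casting = ((22−10)/6)² = 4.000
te_Location scouting = (1 + 4·3 + 5)/6 = 18/6 = 3; σ²_Location scouting = ((5−1)/6)² = 0.444
te_Set construction = (10 + 4·11 + 24)/6 = 78/6 = 13; σ²_Set construction = ((24−10)/6)² = 5.444
te_Costume fitting = (1 + 4·2 + 15)/6 = 24/6 = 4; σ²_Costume fitting = ((15−1)/6)² = 5.444
te_Principal photography = (2 + 4·6 + 10)/6 = 36/6 = 6; σ²_Principal photography = ((10−2)/6)² = 1.778
te_Pickup shots = (1 + 4·6 + 11)/6 = 36/6 = 6; σ²_Pickup shots = ((11−1)/6)² = 2.778

Forward pass:
ES_Casting = 0; EF_Casting = 14
ES_Location scouting = 0; EF_Location scouting = 3
ES_Set construction = max(EF_Casting=14, EF_Location scouting=3) = 14; EF_Set construction = 14+13 = 27
ES_Costume fitting = 3; EF_Costume fitting = 3+4 = 7
ES_Principal photography = 3; EF_Principal photography = 3+6 = 9
ES_Pickup shots = max(EF_Location scouting=3, EF_Set construction=27, EF_Costume fitting=7, EF_Principal photography=9) = 27; EF_Pickup shots = 27+6 = 33
Expected project duration μ = 33 hours. Critical path: Casting → Set construction → Pickup shots.

Variances on critical path: σ²_Casting=4.000, σ²_Set construction=5.444, σ²_Pickup shots=2.778.
Largest is σ²_Set construction = 5.444.

Set construction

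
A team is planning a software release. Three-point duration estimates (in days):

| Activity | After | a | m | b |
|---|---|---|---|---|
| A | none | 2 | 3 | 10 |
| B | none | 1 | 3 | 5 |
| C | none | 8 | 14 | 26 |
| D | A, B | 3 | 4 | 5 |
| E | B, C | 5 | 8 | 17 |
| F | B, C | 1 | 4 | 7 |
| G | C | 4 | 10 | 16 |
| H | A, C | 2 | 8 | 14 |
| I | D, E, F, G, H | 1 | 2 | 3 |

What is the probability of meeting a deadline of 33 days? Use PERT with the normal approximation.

te_A = (2 + 4·3 + 10)/6 = 24/6 = 4; σ²_A = ((10−2)/6)² = 1.778
te_B = (1 + 4·3 + 5)/6 = 18/6 = 3; σ²_B = ((5−1)/6)² = 0.444
te_C = (8 + 4·14 + 26)/6 = 90/6 = 15; σ²_C = ((26−8)/6)² = 9.000
te_D = (3 + 4·4 + 5)/6 = 24/6 = 4; σ²_D = ((5−3)/6)² = 0.111
te_E = (5 + 4·8 + 17)/6 = 54/6 = 9; σ²_E = ((17−5)/6)² = 4.000
te_F = (1 + 4·4 + 7)/6 = 24/6 = 4; σ²_F = ((7−1)/6)² = 1.000
te_G = (4 + 4·10 + 16)/6 = 60/6 = 10; σ²_G = ((16−4)/6)² = 4.000
te_H = (2 + 4·8 + 14)/6 = 48/6 = 8; σ²_H = ((14−2)/6)² = 4.000
te_I = (1 + 4·2 + 3)/6 = 12/6 = 2; σ²_I = ((3−1)/6)² = 0.111

Forward pass:
ES_A = 0; EF_A = 4
ES_B = 0; EF_B = 3
ES_C = 0; EF_C = 15
ES_D = max(EF_A=4, EF_B=3) = 4; EF_D = 4+4 = 8
ES_E = max(EF_B=3, EF_C=15) = 15; EF_E = 15+9 = 24
ES_F = max(EF_B=3, EF_C=15) = 15; EF_F = 15+4 = 19
ES_G = 15; EF_G = 15+10 = 25
ES_H = max(EF_A=4, EF_C=15) = 15; EF_H = 15+8 = 23
ES_I = max(EF_D=8, EF_E=24, EF_F=19, EF_G=25, EF_H=23) = 25; EF_I = 25+2 = 27
Expected project duration μ = 27 days. Critical path: C → G → I.

Variance along critical path = 9.000 + 4.000 + 0.111 = 13.111; σ = √13.111 = 3.621 days.
Z = (33 − 27) / 3.621 = 1.657
P(T ≤ 33) = Φ(1.657) ≈ 0.951

0.951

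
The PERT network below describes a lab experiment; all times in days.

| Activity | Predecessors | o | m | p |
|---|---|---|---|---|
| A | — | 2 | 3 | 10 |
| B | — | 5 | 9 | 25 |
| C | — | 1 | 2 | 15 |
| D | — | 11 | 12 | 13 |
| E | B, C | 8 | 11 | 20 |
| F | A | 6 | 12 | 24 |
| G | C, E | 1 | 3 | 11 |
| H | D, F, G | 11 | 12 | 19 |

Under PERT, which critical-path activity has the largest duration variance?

te_A = (2 + 4·3 + 10)/6 = 24/6 = 4; σ²_A = ((10−2)/6)² = 1.778
te_B = (5 + 4·9 + 25)/6 = 66/6 = 11; σ²_B = ((25−5)/6)² = 11.111
te_C = (1 + 4·2 + 15)/6 = 24/6 = 4; σ²_C = ((15−1)/6)² = 5.444
te_D = (11 + 4·12 + 13)/6 = 72/6 = 12; σ²_D = ((13−11)/6)² = 0.111
te_E = (8 + 4·11 + 20)/6 = 72/6 = 12; σ²_E = ((20−8)/6)² = 4.000
te_F = (6 + 4·12 + 24)/6 = 78/6 = 13; σ²_F = ((24−6)/6)² = 9.000
te_G = (1 + 4·3 + 11)/6 = 24/6 = 4; σ²_G = ((11−1)/6)² = 2.778
te_H = (11 + 4·12 + 19)/6 = 78/6 = 13; σ²_H = ((19−11)/6)² = 1.778

Forward pass:
ES_A = 0; EF_A = 4
ES_B = 0; EF_B = 11
ES_C = 0; EF_C = 4
ES_D = 0; EF_D = 12
ES_E = max(EF_B=11, EF_C=4) = 11; EF_E = 11+12 = 23
ES_F = 4; EF_F = 4+13 = 17
ES_G = max(EF_C=4, EF_E=23) = 23; EF_G = 23+4 = 27
ES_H = max(EF_D=12, EF_F=17, EF_G=27) = 27; EF_H = 27+13 = 40
Expected project duration μ = 40 days. Critical path: B → E → G → H.

Variances on critical path: σ²_B=11.111, σ²_E=4.000, σ²_G=2.778, σ²_H=1.778.
Largest is σ²_B = 11.111.

B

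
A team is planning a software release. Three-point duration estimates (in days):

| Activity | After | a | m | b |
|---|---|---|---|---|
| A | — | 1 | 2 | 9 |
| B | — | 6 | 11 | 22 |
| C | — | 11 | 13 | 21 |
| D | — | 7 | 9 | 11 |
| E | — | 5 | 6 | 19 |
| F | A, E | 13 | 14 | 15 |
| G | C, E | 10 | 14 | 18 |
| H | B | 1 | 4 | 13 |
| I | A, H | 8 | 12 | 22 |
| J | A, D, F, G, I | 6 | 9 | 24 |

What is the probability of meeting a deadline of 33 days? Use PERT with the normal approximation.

0.057

te_A = (1 + 4·2 + 9)/6 = 18/6 = 3; σ²_A = ((9−1)/6)² = 1.778
te_B = (6 + 4·11 + 22)/6 = 72/6 = 12; σ²_B = ((22−6)/6)² = 7.111
te_C = (11 + 4·13 + 21)/6 = 84/6 = 14; σ²_C = ((21−11)/6)² = 2.778
te_D = (7 + 4·9 + 11)/6 = 54/6 = 9; σ²_D = ((11−7)/6)² = 0.444
te_E = (5 + 4·6 + 19)/6 = 48/6 = 8; σ²_E = ((19−5)/6)² = 5.444
te_F = (13 + 4·14 + 15)/6 = 84/6 = 14; σ²_F = ((15−13)/6)² = 0.111
te_G = (10 + 4·14 + 18)/6 = 84/6 = 14; σ²_G = ((18−10)/6)² = 1.778
te_H = (1 + 4·4 + 13)/6 = 30/6 = 5; σ²_H = ((13−1)/6)² = 4.000
te_I = (8 + 4·12 + 22)/6 = 78/6 = 13; σ²_I = ((22−8)/6)² = 5.444
te_J = (6 + 4·9 + 24)/6 = 66/6 = 11; σ²_J = ((24−6)/6)² = 9.000

Forward pass:
ES_A = 0; EF_A = 3
ES_B = 0; EF_B = 12
ES_C = 0; EF_C = 14
ES_D = 0; EF_D = 9
ES_E = 0; EF_E = 8
ES_F = max(EF_A=3, EF_E=8) = 8; EF_F = 8+14 = 22
ES_G = max(EF_C=14, EF_E=8) = 14; EF_G = 14+14 = 28
ES_H = 12; EF_H = 12+5 = 17
ES_I = max(EF_A=3, EF_H=17) = 17; EF_I = 17+13 = 30
ES_J = max(EF_A=3, EF_D=9, EF_F=22, EF_G=28, EF_I=30) = 30; EF_J = 30+11 = 41
Expected project duration μ = 41 days. Critical path: B → H → I → J.

Variance along critical path = 7.111 + 4.000 + 5.444 + 9.000 = 25.556; σ = √25.556 = 5.055 days.
Z = (33 − 41) / 5.055 = -1.583
P(T ≤ 33) = Φ(-1.583) ≈ 0.057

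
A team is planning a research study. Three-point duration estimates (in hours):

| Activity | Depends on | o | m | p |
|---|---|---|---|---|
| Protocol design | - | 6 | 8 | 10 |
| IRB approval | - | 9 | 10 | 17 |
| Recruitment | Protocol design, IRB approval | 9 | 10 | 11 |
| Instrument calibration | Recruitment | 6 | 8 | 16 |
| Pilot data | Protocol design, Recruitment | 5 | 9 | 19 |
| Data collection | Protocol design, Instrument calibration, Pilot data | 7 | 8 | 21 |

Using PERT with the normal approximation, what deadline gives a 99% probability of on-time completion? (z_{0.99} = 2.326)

49.3 hours

te_Protocol design = (6 + 4·8 + 10)/6 = 48/6 = 8; σ²_Protocol design = ((10−6)/6)² = 0.444
te_IRB approval = (9 + 4·10 + 17)/6 = 66/6 = 11; σ²_IRB approval = ((17−9)/6)² = 1.778
te_Recruitment = (9 + 4·10 + 11)/6 = 60/6 = 10; σ²_Recruitment = ((11−9)/6)² = 0.111
te_Instrument calibration = (6 + 4·8 + 16)/6 = 54/6 = 9; σ²_Instrument calibration = ((16−6)/6)² = 2.778
te_Pilot data = (5 + 4·9 + 19)/6 = 60/6 = 10; σ²_Pilot data = ((19−5)/6)² = 5.444
te_Data collection = (7 + 4·8 + 21)/6 = 60/6 = 10; σ²_Data collection = ((21−7)/6)² = 5.444

Forward pass:
ES_Protocol design = 0; EF_Protocol design = 8
ES_IRB approval = 0; EF_IRB approval = 11
ES_Recruitment = max(EF_Protocol design=8, EF_IRB approval=11) = 11; EF_Recruitment = 11+10 = 21
ES_Instrument calibration = 21; EF_Instrument calibration = 21+9 = 30
ES_Pilot data = max(EF_Protocol design=8, EF_Recruitment=21) = 21; EF_Pilot data = 21+10 = 31
ES_Data collection = max(EF_Protocol design=8, EF_Instrument calibration=30, EF_Pilot data=31) = 31; EF_Data collection = 31+10 = 41
Expected project duration μ = 41 hours. Critical path: IRB approval → Recruitment → Pilot data → Data collection.

Variance along critical path = 1.778 + 0.111 + 5.444 + 5.444 = 12.778; σ = 3.575 hours.
D = μ + z·σ = 41 + 2.326·3.575 = 49.3 hours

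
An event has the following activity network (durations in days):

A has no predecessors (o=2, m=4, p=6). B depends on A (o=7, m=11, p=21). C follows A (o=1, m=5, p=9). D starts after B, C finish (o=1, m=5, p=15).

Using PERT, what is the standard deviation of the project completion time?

3.37 days

te_A = (2 + 4·4 + 6)/6 = 24/6 = 4; σ²_A = ((6−2)/6)² = 0.444
te_B = (7 + 4·11 + 21)/6 = 72/6 = 12; σ²_B = ((21−7)/6)² = 5.444
te_C = (1 + 4·5 + 9)/6 = 30/6 = 5; σ²_C = ((9−1)/6)² = 1.778
te_D = (1 + 4·5 + 15)/6 = 36/6 = 6; σ²_D = ((15−1)/6)² = 5.444

Forward pass:
ES_A = 0; EF_A = 4
ES_B = 4; EF_B = 4+12 = 16
ES_C = 4; EF_C = 4+5 = 9
ES_D = max(EF_B=16, EF_C=9) = 16; EF_D = 16+6 = 22
Expected project duration μ = 22 days. Critical path: A → B → D.

Variance along critical path = 0.444 + 5.444 + 5.444 = 11.333
σ = √11.333 = 3.367 days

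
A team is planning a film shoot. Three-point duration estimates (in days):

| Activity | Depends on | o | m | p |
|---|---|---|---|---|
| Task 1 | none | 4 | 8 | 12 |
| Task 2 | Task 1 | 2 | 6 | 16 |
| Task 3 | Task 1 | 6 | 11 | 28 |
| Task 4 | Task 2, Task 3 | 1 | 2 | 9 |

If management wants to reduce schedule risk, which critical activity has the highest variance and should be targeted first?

te_Task 1 = (4 + 4·8 + 12)/6 = 48/6 = 8; σ²_Task 1 = ((12−4)/6)² = 1.778
te_Task 2 = (2 + 4·6 + 16)/6 = 42/6 = 7; σ²_Task 2 = ((16−2)/6)² = 5.444
te_Task 3 = (6 + 4·11 + 28)/6 = 78/6 = 13; σ²_Task 3 = ((28−6)/6)² = 13.444
te_Task 4 = (1 + 4·2 + 9)/6 = 18/6 = 3; σ²_Task 4 = ((9−1)/6)² = 1.778

Forward pass:
ES_Task 1 = 0; EF_Task 1 = 8
ES_Task 2 = 8; EF_Task 2 = 8+7 = 15
ES_Task 3 = 8; EF_Task 3 = 8+13 = 21
ES_Task 4 = max(EF_Task 2=15, EF_Task 3=21) = 21; EF_Task 4 = 21+3 = 24
Expected project duration μ = 24 days. Critical path: Task 1 → Task 3 → Task 4.

Variances on critical path: σ²_Task 1=1.778, σ²_Task 3=13.444, σ²_Task 4=1.778.
Largest is σ²_Task 3 = 13.444.

Task 3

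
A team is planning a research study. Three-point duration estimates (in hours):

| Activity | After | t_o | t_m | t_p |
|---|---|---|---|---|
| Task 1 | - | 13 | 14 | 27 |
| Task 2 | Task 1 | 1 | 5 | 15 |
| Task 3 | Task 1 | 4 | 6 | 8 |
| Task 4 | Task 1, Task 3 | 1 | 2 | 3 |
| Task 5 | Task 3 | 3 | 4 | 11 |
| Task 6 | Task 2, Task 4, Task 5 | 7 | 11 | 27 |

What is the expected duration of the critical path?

40 hours

te_Task 1 = (13 + 4·14 + 27)/6 = 96/6 = 16
te_Task 2 = (1 + 4·5 + 15)/6 = 36/6 = 6
te_Task 3 = (4 + 4·6 + 8)/6 = 36/6 = 6
te_Task 4 = (1 + 4·2 + 3)/6 = 12/6 = 2
te_Task 5 = (3 + 4·4 + 11)/6 = 30/6 = 5
te_Task 6 = (7 + 4·11 + 27)/6 = 78/6 = 13

Forward pass:
ES_Task 1 = 0; EF_Task 1 = 16
ES_Task 2 = 16; EF_Task 2 = 16+6 = 22
ES_Task 3 = 16; EF_Task 3 = 16+6 = 22
ES_Task 4 = max(EF_Task 1=16, EF_Task 3=22) = 22; EF_Task 4 = 22+2 = 24
ES_Task 5 = 22; EF_Task 5 = 22+5 = 27
ES_Task 6 = max(EF_Task 2=22, EF_Task 4=24, EF_Task 5=27) = 27; EF_Task 6 = 27+13 = 40
Expected project duration μ = 40 hours. Critical path: Task 1 → Task 3 → Task 5 → Task 6.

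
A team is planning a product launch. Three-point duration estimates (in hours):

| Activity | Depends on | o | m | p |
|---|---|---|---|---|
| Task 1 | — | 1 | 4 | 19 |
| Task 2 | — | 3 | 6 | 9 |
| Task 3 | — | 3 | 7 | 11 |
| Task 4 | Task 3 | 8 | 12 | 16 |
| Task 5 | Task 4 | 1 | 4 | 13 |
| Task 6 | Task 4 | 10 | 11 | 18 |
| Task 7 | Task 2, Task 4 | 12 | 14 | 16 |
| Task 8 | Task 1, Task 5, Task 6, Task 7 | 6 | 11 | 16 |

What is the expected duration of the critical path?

te_Task 1 = (1 + 4·4 + 19)/6 = 36/6 = 6
te_Task 2 = (3 + 4·6 + 9)/6 = 36/6 = 6
te_Task 3 = (3 + 4·7 + 11)/6 = 42/6 = 7
te_Task 4 = (8 + 4·12 + 16)/6 = 72/6 = 12
te_Task 5 = (1 + 4·4 + 13)/6 = 30/6 = 5
te_Task 6 = (10 + 4·11 + 18)/6 = 72/6 = 12
te_Task 7 = (12 + 4·14 + 16)/6 = 84/6 = 14
te_Task 8 = (6 + 4·11 + 16)/6 = 66/6 = 11

Forward pass:
ES_Task 1 = 0; EF_Task 1 = 6
ES_Task 2 = 0; EF_Task 2 = 6
ES_Task 3 = 0; EF_Task 3 = 7
ES_Task 4 = 7; EF_Task 4 = 7+12 = 19
ES_Task 5 = 19; EF_Task 5 = 19+5 = 24
ES_Task 6 = 19; EF_Task 6 = 19+12 = 31
ES_Task 7 = max(EF_Task 2=6, EF_Task 4=19) = 19; EF_Task 7 = 19+14 = 33
ES_Task 8 = max(EF_Task 1=6, EF_Task 5=24, EF_Task 6=31, EF_Task 7=33) = 33; EF_Task 8 = 33+11 = 44
Expected project duration μ = 44 hours. Critical path: Task 3 → Task 4 → Task 7 → Task 8.

44 hours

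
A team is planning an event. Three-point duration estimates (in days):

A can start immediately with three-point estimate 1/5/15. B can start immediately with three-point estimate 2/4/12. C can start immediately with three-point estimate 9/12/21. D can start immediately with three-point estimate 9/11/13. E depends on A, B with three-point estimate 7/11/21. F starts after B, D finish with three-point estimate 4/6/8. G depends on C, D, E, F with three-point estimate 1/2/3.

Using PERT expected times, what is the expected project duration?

20 days

te_A = (1 + 4·5 + 15)/6 = 36/6 = 6
te_B = (2 + 4·4 + 12)/6 = 30/6 = 5
te_C = (9 + 4·12 + 21)/6 = 78/6 = 13
te_D = (9 + 4·11 + 13)/6 = 66/6 = 11
te_E = (7 + 4·11 + 21)/6 = 72/6 = 12
te_F = (4 + 4·6 + 8)/6 = 36/6 = 6
te_G = (1 + 4·2 + 3)/6 = 12/6 = 2

Forward pass:
ES_A = 0; EF_A = 6
ES_B = 0; EF_B = 5
ES_C = 0; EF_C = 13
ES_D = 0; EF_D = 11
ES_E = max(EF_A=6, EF_B=5) = 6; EF_E = 6+12 = 18
ES_F = max(EF_B=5, EF_D=11) = 11; EF_F = 11+6 = 17
ES_G = max(EF_C=13, EF_D=11, EF_E=18, EF_F=17) = 18; EF_G = 18+2 = 20
Expected project duration μ = 20 days. Critical path: A → E → G.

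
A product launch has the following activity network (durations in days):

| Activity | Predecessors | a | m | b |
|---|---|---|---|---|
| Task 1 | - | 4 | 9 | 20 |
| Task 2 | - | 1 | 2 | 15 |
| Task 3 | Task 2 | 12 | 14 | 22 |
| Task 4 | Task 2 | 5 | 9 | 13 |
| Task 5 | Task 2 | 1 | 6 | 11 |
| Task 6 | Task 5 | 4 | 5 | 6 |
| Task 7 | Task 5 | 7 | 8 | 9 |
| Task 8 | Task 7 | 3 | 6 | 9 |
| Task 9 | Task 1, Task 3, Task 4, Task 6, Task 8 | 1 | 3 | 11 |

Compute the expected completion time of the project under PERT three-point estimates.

28 days

te_Task 1 = (4 + 4·9 + 20)/6 = 60/6 = 10
te_Task 2 = (1 + 4·2 + 15)/6 = 24/6 = 4
te_Task 3 = (12 + 4·14 + 22)/6 = 90/6 = 15
te_Task 4 = (5 + 4·9 + 13)/6 = 54/6 = 9
te_Task 5 = (1 + 4·6 + 11)/6 = 36/6 = 6
te_Task 6 = (4 + 4·5 + 6)/6 = 30/6 = 5
te_Task 7 = (7 + 4·8 + 9)/6 = 48/6 = 8
te_Task 8 = (3 + 4·6 + 9)/6 = 36/6 = 6
te_Task 9 = (1 + 4·3 + 11)/6 = 24/6 = 4

Forward pass:
ES_Task 1 = 0; EF_Task 1 = 10
ES_Task 2 = 0; EF_Task 2 = 4
ES_Task 3 = 4; EF_Task 3 = 4+15 = 19
ES_Task 4 = 4; EF_Task 4 = 4+9 = 13
ES_Task 5 = 4; EF_Task 5 = 4+6 = 10
ES_Task 6 = 10; EF_Task 6 = 10+5 = 15
ES_Task 7 = 10; EF_Task 7 = 10+8 = 18
ES_Task 8 = 18; EF_Task 8 = 18+6 = 24
ES_Task 9 = max(EF_Task 1=10, EF_Task 3=19, EF_Task 4=13, EF_Task 6=15, EF_Task 8=24) = 24; EF_Task 9 = 24+4 = 28
Expected project duration μ = 28 days. Critical path: Task 2 → Task 5 → Task 7 → Task 8 → Task 9.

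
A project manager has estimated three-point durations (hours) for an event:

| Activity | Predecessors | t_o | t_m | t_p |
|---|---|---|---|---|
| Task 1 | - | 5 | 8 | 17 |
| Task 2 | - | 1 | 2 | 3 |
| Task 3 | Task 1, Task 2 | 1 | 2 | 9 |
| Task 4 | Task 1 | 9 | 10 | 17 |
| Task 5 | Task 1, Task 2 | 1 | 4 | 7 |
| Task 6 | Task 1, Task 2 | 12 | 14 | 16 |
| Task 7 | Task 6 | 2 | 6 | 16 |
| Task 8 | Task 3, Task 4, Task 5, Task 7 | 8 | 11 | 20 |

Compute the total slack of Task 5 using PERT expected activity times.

17 hours

te_Task 1 = (5 + 4·8 + 17)/6 = 54/6 = 9
te_Task 2 = (1 + 4·2 + 3)/6 = 12/6 = 2
te_Task 3 = (1 + 4·2 + 9)/6 = 18/6 = 3
te_Task 4 = (9 + 4·10 + 17)/6 = 66/6 = 11
te_Task 5 = (1 + 4·4 + 7)/6 = 24/6 = 4
te_Task 6 = (12 + 4·14 + 16)/6 = 84/6 = 14
te_Task 7 = (2 + 4·6 + 16)/6 = 42/6 = 7
te_Task 8 = (8 + 4·11 + 20)/6 = 72/6 = 12

Forward pass:
ES_Task 1 = 0; EF_Task 1 = 9
ES_Task 2 = 0; EF_Task 2 = 2
ES_Task 3 = max(EF_Task 1=9, EF_Task 2=2) = 9; EF_Task 3 = 9+3 = 12
ES_Task 4 = 9; EF_Task 4 = 9+11 = 20
ES_Task 5 = max(EF_Task 1=9, EF_Task 2=2) = 9; EF_Task 5 = 9+4 = 13
ES_Task 6 = max(EF_Task 1=9, EF_Task 2=2) = 9; EF_Task 6 = 9+14 = 23
ES_Task 7 = 23; EF_Task 7 = 23+7 = 30
ES_Task 8 = max(EF_Task 3=12, EF_Task 4=20, EF_Task 5=13, EF_Task 7=30) = 30; EF_Task 8 = 30+12 = 42
Expected project duration μ = 42 hours. Critical path: Task 1 → Task 6 → Task 7 → Task 8.

Backward pass:
LF_Task 8 = 42; LS_Task 8 = 42−12 = 30
LF_Task 7 = LS_Task 8 = 30; LS_Task 7 = 30−7 = 23
LF_Task 6 = LS_Task 7 = 23; LS_Task 6 = 23−14 = 9
LF_Task 5 = LS_Task 8 = 30; LS_Task 5 = 30−4 = 26
LF_Task 4 = LS_Task 8 = 30; LS_Task 4 = 30−11 = 19
LF_Task 3 = LS_Task 8 = 30; LS_Task 3 = 30−3 = 27
LF_Task 2 = min(LS_Task 3=27, LS_Task 5=26, LS_Task 6=9) = 9; LS_Task 2 = 9−2 = 7
LF_Task 1 = min(LS_Task 3=27, LS_Task 4=19, LS_Task 5=26, LS_Task 6=9) = 9; LS_Task 1 = 9−9 = 0
Slack_Task 5 = LS_Task 5 − ES_Task 5 = 26 − 9 = 17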